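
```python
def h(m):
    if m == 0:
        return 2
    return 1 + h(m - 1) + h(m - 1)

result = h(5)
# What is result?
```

h(m) = 1 + 2·h(m-1), h(0)=2. Closed form: (2+1)·2^5 - 1 = 95.

Answer: 95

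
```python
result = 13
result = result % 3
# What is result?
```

Trace:
`result = 13` → result = 13
`result = result % 3` → result = 1
So result = 1

Answer: 1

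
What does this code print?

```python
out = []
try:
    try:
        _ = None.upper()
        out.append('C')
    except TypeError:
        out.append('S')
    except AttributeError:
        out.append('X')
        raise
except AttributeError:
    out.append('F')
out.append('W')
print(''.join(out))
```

Execution trace: 'X' (inner except AttributeError) → 'F' (outer except AttributeError) → 'W' (after the try/except). Output: XFW

Answer: XFW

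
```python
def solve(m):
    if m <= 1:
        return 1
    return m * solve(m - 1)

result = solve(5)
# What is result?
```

solve(5) = 5 * 4 * 3 * 2 * 1 = 120

Answer: 120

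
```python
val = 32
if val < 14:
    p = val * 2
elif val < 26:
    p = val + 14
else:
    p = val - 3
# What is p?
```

Trace:
`val = 32` → val = 32
`if val < 14: ...` → val < 14 is False, val < 26 is False, take else branch → p = 29
So p = 29

Answer: 29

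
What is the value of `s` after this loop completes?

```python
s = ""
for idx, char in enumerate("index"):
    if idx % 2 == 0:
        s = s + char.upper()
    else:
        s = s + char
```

Uppercase even positions in 'index'
`s` takes the values: "" → "I" → "In" → "InD" → "InDe" → "InDeX"

Answer: "InDeX"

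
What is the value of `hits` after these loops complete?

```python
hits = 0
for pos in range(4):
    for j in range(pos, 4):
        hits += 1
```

Upper triangle: 4 + 3 + ... + 1
`hits` takes the values: 0 → 1 → 2 → 3 → 4 → 5 → 6 → 7 → 8 → 9 → 10

Answer: 10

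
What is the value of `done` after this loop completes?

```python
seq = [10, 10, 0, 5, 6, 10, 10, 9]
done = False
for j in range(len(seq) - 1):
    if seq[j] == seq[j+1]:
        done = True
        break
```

Check consecutive duplicates in [10, 10, 0, 5, 6, 10, 10, 9]
`done` takes the values: False → True

Answer: True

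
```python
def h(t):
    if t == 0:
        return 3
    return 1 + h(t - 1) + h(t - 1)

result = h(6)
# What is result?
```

h(t) = 1 + 2·h(t-1), h(0)=3. Closed form: (3+1)·2^6 - 1 = 255.

Answer: 255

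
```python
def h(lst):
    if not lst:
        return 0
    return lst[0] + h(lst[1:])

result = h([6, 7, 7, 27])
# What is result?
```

6 + 7 + 7 + 27 + 0 = 47

Answer: 47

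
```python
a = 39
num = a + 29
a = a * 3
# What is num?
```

Trace:
`a = 39` → a = 39
`num = a + 29` → num = 68
`a = a * 3` → a = 117
So num = 68

Answer: 68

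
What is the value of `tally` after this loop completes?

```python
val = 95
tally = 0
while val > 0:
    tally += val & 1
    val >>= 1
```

Count set bits in 95 (binary: 0b1011111)
`tally` takes the values: 0 → 1 → 2 → 3 → 4 → 5 → 6

Answer: 6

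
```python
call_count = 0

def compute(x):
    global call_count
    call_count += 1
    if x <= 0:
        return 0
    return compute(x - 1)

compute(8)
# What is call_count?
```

Linear recursion stepping by 1: 9 calls from x=8 down to ≤0.

Answer: 9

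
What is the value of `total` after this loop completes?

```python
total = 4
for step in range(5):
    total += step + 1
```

Start at 4, add 1 to 5 = 19
`total` takes the values: 4 → 5 → 7 → 10 → 14 → 19

Answer: 19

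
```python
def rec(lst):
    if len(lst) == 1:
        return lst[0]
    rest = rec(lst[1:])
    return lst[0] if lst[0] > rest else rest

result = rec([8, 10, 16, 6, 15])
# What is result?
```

Recursive max over [8, 10, 16, 6, 15] = 16

Answer: 16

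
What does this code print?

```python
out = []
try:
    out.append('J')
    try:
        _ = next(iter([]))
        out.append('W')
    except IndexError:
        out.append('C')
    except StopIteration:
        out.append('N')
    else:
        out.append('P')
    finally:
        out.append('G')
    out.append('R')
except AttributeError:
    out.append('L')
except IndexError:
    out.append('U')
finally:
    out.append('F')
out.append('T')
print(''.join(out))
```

Execution trace: 'J' (try body) → 'N' (inner except StopIteration) → 'G' (inner finally) → 'R' (try body, no exception) → 'F' (finally) → 'T' (after the try/except). Output: JNGRFT

Answer: JNGRFT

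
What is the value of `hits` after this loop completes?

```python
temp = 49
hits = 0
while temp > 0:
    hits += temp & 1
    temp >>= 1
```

Count set bits in 49 (binary: 0b110001)
`hits` takes the values: 0 → 1 → 2 → 3

Answer: 3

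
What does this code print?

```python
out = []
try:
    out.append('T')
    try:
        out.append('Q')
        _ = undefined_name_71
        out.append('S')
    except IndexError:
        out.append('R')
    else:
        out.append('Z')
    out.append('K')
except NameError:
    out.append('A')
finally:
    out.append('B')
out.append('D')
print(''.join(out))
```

Execution trace: 'T' (try body) → 'Q' (inner try body) → 'A' (except NameError) → 'B' (finally) → 'D' (after the try/except). Output: TQABD

Answer: TQABD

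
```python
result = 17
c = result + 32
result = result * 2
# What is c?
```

Trace:
`result = 17` → result = 17
`c = result + 32` → c = 49
`result = result * 2` → result = 34
So c = 49

Answer: 49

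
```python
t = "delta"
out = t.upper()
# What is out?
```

Trace:
`t = "delta"` → t = 'delta'
`out = t.upper()` → out = 'DELTA'
So out = 'DELTA'

Answer: 'DELTA'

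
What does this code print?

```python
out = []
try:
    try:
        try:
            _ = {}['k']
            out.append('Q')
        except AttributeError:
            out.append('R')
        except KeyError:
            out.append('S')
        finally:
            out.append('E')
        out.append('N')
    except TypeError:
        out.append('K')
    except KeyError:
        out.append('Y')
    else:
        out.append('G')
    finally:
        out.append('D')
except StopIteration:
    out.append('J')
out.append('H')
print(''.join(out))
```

Execution trace: 'S' (inner except KeyError) → 'E' (inner finally) → 'N' (try body, no exception) → 'G' (else) → 'D' (finally) → 'H' (after the try/except). Output: SENGDH

Answer: SENGDH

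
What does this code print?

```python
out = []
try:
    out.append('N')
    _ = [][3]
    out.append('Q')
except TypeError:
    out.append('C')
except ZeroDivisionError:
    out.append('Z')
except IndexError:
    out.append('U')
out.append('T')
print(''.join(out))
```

Execution trace: 'N' (try body) → 'U' (except IndexError) → 'T' (after the try/except). Output: NUT

Answer: NUT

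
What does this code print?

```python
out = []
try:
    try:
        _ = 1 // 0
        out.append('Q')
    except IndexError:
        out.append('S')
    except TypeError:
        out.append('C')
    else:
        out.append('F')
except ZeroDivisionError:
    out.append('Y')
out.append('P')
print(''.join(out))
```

Execution trace: 'Y' (outer except ZeroDivisionError) → 'P' (after the try/except). Output: YP

Answer: YP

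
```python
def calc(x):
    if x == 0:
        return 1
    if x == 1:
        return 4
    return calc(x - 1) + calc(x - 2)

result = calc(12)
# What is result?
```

Build up from base cases: calc(0)=1, calc(1)=4, calc(2)=5, calc(3)=9, calc(4)=14, calc(5)=23, calc(6)=37, ..., calc(12)=665

Answer: 665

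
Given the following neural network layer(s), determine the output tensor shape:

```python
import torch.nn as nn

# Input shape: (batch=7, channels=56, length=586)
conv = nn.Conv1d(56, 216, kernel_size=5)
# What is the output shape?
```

Input: (7, 56, 586) -> Output: (7, 216, 582)

Answer: (7, 216, 582)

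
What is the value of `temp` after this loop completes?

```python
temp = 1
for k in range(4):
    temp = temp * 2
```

Multiply by 2, 4 times: 1 * 2^4 = 16
`temp` takes the values: 1 → 2 → 4 → 8 → 16

Answer: 16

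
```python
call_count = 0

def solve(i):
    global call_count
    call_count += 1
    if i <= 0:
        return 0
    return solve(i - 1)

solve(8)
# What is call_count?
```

Linear recursion stepping by 1: 9 calls from i=8 down to ≤0.

Answer: 9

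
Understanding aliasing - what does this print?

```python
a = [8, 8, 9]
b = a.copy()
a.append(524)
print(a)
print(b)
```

Key concept: list.copy() creates independent copy.
Step by step:
`a = [8, 8, 9]` → a = [8, 8, 9]
`b = a.copy()` → b = [8, 8, 9]
`a.append(524)` → a = [8, 8, 9, 524]
`print(a)` → prints [8, 8, 9, 524]
`print(b)` → prints [8, 8, 9]

Answer:
[8, 8, 9, 524]
[8, 8, 9]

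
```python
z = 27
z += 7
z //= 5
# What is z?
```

Trace:
`z = 27` → z = 27
`z += 7` → z = 34
`z //= 5` → z = 6
So z = 6

Answer: 6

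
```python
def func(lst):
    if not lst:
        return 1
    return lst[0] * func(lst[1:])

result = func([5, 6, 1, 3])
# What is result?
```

Product over [5, 6, 1, 3] = 5 * 6 * 1 * 3 = 90

Answer: 90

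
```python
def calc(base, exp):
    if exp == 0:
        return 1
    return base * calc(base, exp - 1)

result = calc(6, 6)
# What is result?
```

calc(6, 6) = 6 * 6 * 6 * 6 * 6 * 6 = 46656

Answer: 46656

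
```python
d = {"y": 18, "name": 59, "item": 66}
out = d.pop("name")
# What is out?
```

Trace:
`d = {"y": 18, "name": 59, "item": 66}` → d = {'y': 18, 'name': 59, 'item': 66}
`out = d.pop("name")` → d = {'y': 18, 'item': 66}; out = 59
So out = 59

Answer: 59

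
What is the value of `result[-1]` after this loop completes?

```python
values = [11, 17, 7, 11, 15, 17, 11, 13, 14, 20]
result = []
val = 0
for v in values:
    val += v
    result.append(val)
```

Cumulative sum ends at 136
`result` takes the values: [] → [11] → [11, 28] → [11, 28, 35] → [11, 28, 35, 46] → [11, 28, 35, 46, 61] → [11, 28, 35, 46, 61, 78] → [11, 28, 35, 46, 61, 78, 89] → [11, 28, 35, 46, 61, 78, 89, 102] → [11, 28, 35, 46, 61, 78, 89, 102, 116] → [11, 28, 35, 46, 61, 78, 89, 102, 116, 136]
So `result[-1]` = 136

Answer: 136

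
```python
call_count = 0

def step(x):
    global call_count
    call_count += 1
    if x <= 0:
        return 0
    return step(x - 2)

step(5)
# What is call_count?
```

Linear recursion stepping by 2: 4 calls from x=5 down to ≤0.

Answer: 4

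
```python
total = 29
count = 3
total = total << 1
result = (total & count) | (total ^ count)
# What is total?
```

Trace:
`total = 29` → total = 29
`count = 3` → count = 3
`total = total << 1` → total = 58
`result = (total & count) | (total ^ count)` → result = 59
So total = 58

Answer: 58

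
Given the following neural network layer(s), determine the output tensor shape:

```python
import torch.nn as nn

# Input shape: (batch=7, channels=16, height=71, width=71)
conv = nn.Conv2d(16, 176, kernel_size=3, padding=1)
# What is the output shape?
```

Input: (7, 16, 71, 71) -> Output: (7, 176, 71, 71)

Answer: (7, 176, 71, 71)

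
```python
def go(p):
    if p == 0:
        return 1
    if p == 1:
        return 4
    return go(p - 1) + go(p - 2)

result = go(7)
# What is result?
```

Build up from base cases: go(0)=1, go(1)=4, go(2)=5, go(3)=9, go(4)=14, go(5)=23, go(6)=37, ..., go(7)=60

Answer: 60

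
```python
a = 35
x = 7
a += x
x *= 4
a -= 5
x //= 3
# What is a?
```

Trace:
`a = 35` → a = 35
`x = 7` → x = 7
`a += x` → a = 42
`x *= 4` → x = 28
`a -= 5` → a = 37
`x //= 3` → x = 9
So a = 37

Answer: 37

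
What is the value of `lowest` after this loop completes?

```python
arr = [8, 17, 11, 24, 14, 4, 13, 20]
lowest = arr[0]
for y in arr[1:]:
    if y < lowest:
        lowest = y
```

Minimum of [8, 17, 11, 24, 14, 4, 13, 20]
`lowest` takes the values: 8 → 4

Answer: 4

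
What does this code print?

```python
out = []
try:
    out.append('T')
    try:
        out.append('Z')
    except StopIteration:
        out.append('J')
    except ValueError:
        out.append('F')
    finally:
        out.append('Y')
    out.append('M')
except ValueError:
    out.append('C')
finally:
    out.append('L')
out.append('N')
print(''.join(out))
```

Execution trace: 'T' (try body) → 'Z' (inner try body, no exception) → 'Y' (inner finally) → 'M' (try body, no exception) → 'L' (finally) → 'N' (after the try/except). Output: TZYMLN

Answer: TZYMLN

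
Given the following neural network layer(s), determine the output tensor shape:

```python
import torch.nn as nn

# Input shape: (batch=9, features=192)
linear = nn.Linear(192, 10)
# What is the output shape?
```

Input: (9, 192) -> Output: (9, 10)

Answer: (9, 10)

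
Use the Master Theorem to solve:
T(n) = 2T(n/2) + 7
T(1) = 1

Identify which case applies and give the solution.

a=2, b=2, f(n)=7. log_2(2) = 1. Since c=0 < 1, Case 1 applies: T(n) = Θ(n^log_b(a)) = O(n).

Answer: O(n) - Case 1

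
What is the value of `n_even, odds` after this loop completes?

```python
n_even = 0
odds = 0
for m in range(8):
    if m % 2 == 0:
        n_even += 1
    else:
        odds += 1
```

Count evens and odds in range(8)
`n_even, odds` takes the values: (0, 0) → (1, 0) → (1, 1) → (2, 1) → (2, 2) → (3, 2) → (3, 3) → (4, 3) → (4, 4)

Answer: 4, 4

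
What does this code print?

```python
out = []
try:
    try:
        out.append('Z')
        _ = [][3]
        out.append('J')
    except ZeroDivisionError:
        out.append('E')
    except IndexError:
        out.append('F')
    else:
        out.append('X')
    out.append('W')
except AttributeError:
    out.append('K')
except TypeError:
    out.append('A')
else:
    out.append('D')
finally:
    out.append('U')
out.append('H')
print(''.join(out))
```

Execution trace: 'Z' (inner try body) → 'F' (inner except IndexError) → 'W' (try body, no exception) → 'D' (else) → 'U' (finally) → 'H' (after the try/except). Output: ZFWDUH

Answer: ZFWDUH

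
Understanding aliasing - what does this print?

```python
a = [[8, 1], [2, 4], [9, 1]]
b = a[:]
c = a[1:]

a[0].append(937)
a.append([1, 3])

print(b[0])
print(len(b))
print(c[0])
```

Key concept: slice with nested mutation.
Step by step:
`a = [[8, 1], [2, 4], [9, 1]]` → a = [[8, 1], [2, 4], [9, 1]]
`b = a[:]` → b = [[8, 1], [2, 4], [9, 1]]
`c = a[1:]` → c = [[2, 4], [9, 1]]
`a[0].append(937)` → a = [[8, 1, 937], [2, 4], [9, 1]]; b = [[8, 1, 937], [2, 4], [9, 1]]
`a.append([1, 3])` → a = [[8, 1, 937], [2, 4], [9, 1], [1, 3]]
`print(b[0])` → prints [8, 1, 937]
`print(len(b))` → prints 3
`print(c[0])` → prints [2, 4]

Answer:
[8, 1, 937]
3
[2, 4]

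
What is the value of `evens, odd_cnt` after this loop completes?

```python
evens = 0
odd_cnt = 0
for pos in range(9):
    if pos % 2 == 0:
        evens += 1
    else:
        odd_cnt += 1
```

Count evens and odds in range(9)
`evens, odd_cnt` takes the values: (0, 0) → (1, 0) → (1, 1) → (2, 1) → (2, 2) → (3, 2) → (3, 3) → (4, 3) → (4, 4) → (5, 4)

Answer: 5, 4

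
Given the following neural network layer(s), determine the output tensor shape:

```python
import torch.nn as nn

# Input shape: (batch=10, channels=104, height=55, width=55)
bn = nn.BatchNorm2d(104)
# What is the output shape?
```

Input: (10, 104, 55, 55) -> Output: (10, 104, 55, 55)

Answer: (10, 104, 55, 55)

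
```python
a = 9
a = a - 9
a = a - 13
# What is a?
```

Trace:
`a = 9` → a = 9
`a = a - 9` → a = 0
`a = a - 13` → a = -13
So a = -13

Answer: -13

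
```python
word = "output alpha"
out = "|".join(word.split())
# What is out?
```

Trace:
`word = "output alpha"` → word = 'output alpha'
`out = "|".join(word.split())` → out = 'output|alpha'
So out = 'output|alpha'

Answer: 'output|alpha'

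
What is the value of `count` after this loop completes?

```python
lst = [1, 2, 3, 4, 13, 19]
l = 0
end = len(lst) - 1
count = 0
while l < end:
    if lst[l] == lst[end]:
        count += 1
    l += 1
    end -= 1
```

Count matching pairs from ends
`count` takes the values: 0

Answer: 0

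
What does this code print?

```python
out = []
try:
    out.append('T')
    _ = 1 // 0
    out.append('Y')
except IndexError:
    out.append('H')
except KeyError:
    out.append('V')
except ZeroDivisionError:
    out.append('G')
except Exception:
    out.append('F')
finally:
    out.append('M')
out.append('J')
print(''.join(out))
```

Execution trace: 'T' (try body) → 'G' (except ZeroDivisionError) → 'M' (finally) → 'J' (after the try/except). Output: TGMJ

Answer: TGMJ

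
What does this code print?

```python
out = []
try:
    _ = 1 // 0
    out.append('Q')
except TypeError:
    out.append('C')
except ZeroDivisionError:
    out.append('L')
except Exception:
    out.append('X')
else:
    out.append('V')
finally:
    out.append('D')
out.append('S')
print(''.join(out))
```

Execution trace: 'L' (except ZeroDivisionError) → 'D' (finally) → 'S' (after the try/except). Output: LDS

Answer: LDS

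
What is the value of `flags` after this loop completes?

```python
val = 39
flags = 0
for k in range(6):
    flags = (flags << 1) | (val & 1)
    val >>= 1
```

Reverse lowest 6 bits of 39
`flags` takes the values: 0 → 1 → 3 → 7 → 14 → 28 → 57

Answer: 57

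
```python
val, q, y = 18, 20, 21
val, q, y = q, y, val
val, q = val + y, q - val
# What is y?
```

Trace:
`val, q, y = 18, 20, 21` → val = 18; q = 20; y = 21
`val, q, y = q, y, val` → val = 20; q = 21; y = 18
`val, q = val + y, q - val` → val = 38; q = 1
So y = 18

Answer: 18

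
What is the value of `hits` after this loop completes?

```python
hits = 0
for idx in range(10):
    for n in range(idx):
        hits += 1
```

Triangle number: 0+1+2+...+9
`hits` takes the values: 0 → 1 → 2 → 3 → 4 → 5 → 6 → 7 → 8 → 9 → 10 → 11 → 12 → 13 → 14 → 15 → 16 → 17 → 18 → 19 → 20 → 21 → 22 → 23 → 24 → 25 → 26 → 27 → 28 → 29 → … → 41 → 42 → 43 → 44 → 45

Answer: 45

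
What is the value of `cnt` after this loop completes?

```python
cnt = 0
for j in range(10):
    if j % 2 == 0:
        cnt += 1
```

Count numbers divisible by 2 in range(10)
`cnt` takes the values: 0 → 1 → 2 → 3 → 4 → 5

Answer: 5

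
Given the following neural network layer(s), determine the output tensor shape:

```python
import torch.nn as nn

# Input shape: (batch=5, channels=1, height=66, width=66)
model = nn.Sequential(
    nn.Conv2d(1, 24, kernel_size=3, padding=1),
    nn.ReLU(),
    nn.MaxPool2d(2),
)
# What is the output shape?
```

Input: (5, 1, 66, 66) -> after Conv2d: (5, 24, 66, 66) -> after ReLU: (5, 24, 66, 66) -> Output: (5, 24, 33, 33)

Answer: (5, 24, 33, 33)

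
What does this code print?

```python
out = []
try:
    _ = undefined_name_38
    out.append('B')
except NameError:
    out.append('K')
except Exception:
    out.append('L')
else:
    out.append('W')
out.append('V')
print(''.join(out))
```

Execution trace: 'K' (except NameError) → 'V' (after the try/except). Output: KV

Answer: KV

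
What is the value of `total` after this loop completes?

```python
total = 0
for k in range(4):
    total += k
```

Sum of 0 to 3 = 6
`total` takes the values: 0 → 1 → 3 → 6

Answer: 6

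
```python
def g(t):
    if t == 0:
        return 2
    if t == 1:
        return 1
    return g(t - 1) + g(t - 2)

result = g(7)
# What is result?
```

Build up from base cases: g(0)=2, g(1)=1, g(2)=3, g(3)=4, g(4)=7, g(5)=11, g(6)=18, ..., g(7)=29

Answer: 29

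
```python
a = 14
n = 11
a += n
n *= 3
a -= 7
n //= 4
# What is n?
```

Trace:
`a = 14` → a = 14
`n = 11` → n = 11
`a += n` → a = 25
`n *= 3` → n = 33
`a -= 7` → a = 18
`n //= 4` → n = 8
So n = 8

Answer: 8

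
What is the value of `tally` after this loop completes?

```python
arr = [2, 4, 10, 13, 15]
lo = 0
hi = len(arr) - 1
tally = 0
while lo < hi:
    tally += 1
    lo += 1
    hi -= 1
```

Iterations until pointers meet (list length 5)
`tally` takes the values: 0 → 1 → 2

Answer: 2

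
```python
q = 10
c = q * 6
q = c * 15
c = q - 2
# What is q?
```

Trace:
`q = 10` → q = 10
`c = q * 6` → c = 60
`q = c * 15` → q = 900
`c = q - 2` → c = 898
So q = 900

Answer: 900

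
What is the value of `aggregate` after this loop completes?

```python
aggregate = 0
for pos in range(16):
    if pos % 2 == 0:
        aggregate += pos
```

Sum of even numbers 0 to 15
`aggregate` takes the values: 0 → 2 → 6 → 12 → 20 → 30 → 42 → 56

Answer: 56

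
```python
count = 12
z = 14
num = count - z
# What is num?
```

Trace:
`count = 12` → count = 12
`z = 14` → z = 14
`num = count - z` → num = -2
So num = -2

Answer: -2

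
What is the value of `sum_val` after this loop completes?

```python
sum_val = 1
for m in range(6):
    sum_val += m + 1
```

Start at 1, add 1 to 6 = 22
`sum_val` takes the values: 1 → 2 → 4 → 7 → 11 → 16 → 22

Answer: 22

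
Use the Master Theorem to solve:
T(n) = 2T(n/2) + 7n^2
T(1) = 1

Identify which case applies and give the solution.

a=2, b=2, f(n)=7n^2. log_2(2) = 1. Since c=2 > 1 and the regularity condition holds (2(n/2)^2 = (2/2^2)n^2 with 2/2^2 < 1), Case 3 applies: T(n) = Θ(f(n)) = O(n^2).

Answer: O(n^2) - Case 3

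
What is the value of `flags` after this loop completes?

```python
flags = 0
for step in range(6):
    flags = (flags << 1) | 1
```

Build 6 consecutive 1-bits: 0b111111
`flags` takes the values: 0 → 1 → 3 → 7 → 15 → 31 → 63

Answer: 63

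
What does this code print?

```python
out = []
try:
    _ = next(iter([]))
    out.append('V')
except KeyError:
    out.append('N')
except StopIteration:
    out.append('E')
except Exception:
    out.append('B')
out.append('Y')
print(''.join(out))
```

Execution trace: 'E' (except StopIteration) → 'Y' (after the try/except). Output: EY

Answer: EY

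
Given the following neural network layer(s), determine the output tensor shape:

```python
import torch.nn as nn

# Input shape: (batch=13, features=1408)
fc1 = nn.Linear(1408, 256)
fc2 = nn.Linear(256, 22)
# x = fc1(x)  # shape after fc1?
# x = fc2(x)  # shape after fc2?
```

Input: (13, 1408) -> after fc1: (13, 256) -> Output: (13, 22)

Answer: (13, 22)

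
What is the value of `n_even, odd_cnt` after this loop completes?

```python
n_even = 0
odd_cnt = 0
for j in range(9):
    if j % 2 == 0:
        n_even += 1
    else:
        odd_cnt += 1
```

Count evens and odds in range(9)
`n_even, odd_cnt` takes the values: (0, 0) → (1, 0) → (1, 1) → (2, 1) → (2, 2) → (3, 2) → (3, 3) → (4, 3) → (4, 4) → (5, 4)

Answer: 5, 4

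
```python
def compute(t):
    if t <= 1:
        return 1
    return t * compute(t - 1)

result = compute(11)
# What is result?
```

compute(11) = 11 * 10 * 9 * 8 * 7 * 6 * 5 * 4 * 3 * 2 * 1 = 39916800

Answer: 39916800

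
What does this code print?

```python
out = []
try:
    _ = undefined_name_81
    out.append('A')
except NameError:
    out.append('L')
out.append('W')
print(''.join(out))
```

Execution trace: 'L' (except NameError) → 'W' (after the try/except). Output: LW

Answer: LW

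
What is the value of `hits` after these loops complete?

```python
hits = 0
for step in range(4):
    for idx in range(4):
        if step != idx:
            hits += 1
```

4² - 4 (exclude diagonal)
`hits` takes the values: 0 → 1 → 2 → 3 → 4 → 5 → 6 → 7 → 8 → 9 → 10 → 11 → 12

Answer: 12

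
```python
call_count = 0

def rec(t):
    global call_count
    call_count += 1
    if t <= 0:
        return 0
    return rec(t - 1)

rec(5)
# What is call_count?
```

Linear recursion stepping by 1: 6 calls from t=5 down to ≤0.

Answer: 6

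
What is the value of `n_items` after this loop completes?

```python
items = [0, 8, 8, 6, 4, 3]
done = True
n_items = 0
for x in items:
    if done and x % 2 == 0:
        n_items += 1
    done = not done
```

Count even values at even positions
`n_items` takes the values: 0 → 1 → 2 → 3

Answer: 3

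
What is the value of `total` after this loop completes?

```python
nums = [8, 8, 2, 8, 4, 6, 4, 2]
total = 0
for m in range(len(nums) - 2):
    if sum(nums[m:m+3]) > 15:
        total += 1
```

Count windows with sum > 15
`total` takes the values: 0 → 1 → 2 → 3

Answer: 3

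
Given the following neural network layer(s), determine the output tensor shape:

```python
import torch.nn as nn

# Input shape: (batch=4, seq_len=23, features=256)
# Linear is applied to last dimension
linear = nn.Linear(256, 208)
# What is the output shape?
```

Input: (4, 23, 256) -> Output: (4, 23, 208)

Answer: (4, 23, 208)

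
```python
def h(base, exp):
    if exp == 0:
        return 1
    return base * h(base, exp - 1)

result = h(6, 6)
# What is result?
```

h(6, 6) = 6 * 6 * 6 * 6 * 6 * 6 = 46656

Answer: 46656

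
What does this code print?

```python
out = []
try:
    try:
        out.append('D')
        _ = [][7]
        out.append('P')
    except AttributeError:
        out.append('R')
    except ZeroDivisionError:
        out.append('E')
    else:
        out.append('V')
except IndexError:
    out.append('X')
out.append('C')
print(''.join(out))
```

Execution trace: 'D' (try body) → 'X' (outer except IndexError) → 'C' (after the try/except). Output: DXC

Answer: DXC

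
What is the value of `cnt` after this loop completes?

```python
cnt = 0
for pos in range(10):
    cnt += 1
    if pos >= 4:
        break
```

Loop breaks when pos reaches 4, cnt is 5
`cnt` takes the values: 0 → 1 → 2 → 3 → 4 → 5

Answer: 5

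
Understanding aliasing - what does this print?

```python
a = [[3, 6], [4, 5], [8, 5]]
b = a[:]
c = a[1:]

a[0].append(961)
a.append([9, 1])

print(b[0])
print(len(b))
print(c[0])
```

Key concept: slice with nested mutation.
Step by step:
`a = [[3, 6], [4, 5], [8, 5]]` → a = [[3, 6], [4, 5], [8, 5]]
`b = a[:]` → b = [[3, 6], [4, 5], [8, 5]]
`c = a[1:]` → c = [[4, 5], [8, 5]]
`a[0].append(961)` → a = [[3, 6, 961], [4, 5], [8, 5]]; b = [[3, 6, 961], [4, 5], [8, 5]]
`a.append([9, 1])` → a = [[3, 6, 961], [4, 5], [8, 5], [9, 1]]
`print(b[0])` → prints [3, 6, 961]
`print(len(b))` → prints 3
`print(c[0])` → prints [4, 5]

Answer:
[3, 6, 961]
3
[4, 5]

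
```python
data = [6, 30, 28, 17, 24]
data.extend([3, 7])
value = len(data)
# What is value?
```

Trace:
`data = [6, 30, 28, 17, 24]` → data = [6, 30, 28, 17, 24]
`data.extend([3, 7])` → data = [6, 30, 28, 17, 24, 3, 7]
`value = len(data)` → value = 7
So value = 7

Answer: 7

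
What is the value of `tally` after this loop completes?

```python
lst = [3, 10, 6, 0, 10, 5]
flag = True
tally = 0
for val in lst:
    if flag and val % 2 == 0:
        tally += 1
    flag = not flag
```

Count even values at even positions
`tally` takes the values: 0 → 1 → 2

Answer: 2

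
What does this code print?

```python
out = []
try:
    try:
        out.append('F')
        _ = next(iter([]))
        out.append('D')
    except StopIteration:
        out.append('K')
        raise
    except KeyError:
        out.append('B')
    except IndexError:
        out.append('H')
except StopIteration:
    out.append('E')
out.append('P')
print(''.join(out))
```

Execution trace: 'F' (inner try body) → 'K' (inner except StopIteration) → 'E' (outer except StopIteration) → 'P' (after the try/except). Output: FKEP

Answer: FKEP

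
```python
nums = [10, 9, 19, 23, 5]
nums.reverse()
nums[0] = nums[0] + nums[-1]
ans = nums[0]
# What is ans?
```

Trace:
`nums = [10, 9, 19, 23, 5]` → nums = [10, 9, 19, 23, 5]
`nums.reverse()` → nums = [5, 23, 19, 9, 10]
`nums[0] = nums[0] + nums[-1]` → nums = [15, 23, 19, 9, 10]
`ans = nums[0]` → ans = 15
So ans = 15

Answer: 15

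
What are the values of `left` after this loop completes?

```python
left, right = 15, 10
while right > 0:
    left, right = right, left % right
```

GCD of 15 and 10
`left` takes the values: 15 → 10 → 5

Answer: 5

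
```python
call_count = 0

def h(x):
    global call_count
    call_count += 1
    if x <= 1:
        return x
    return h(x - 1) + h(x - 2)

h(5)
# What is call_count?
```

Calls(x) = 1 + Calls(x-1) + Calls(x-2); Calls(0)=Calls(1)=1. For x=5 this gives 15.

Answer: 15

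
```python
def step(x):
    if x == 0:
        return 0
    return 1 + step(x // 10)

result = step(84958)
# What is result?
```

Count of digits of 84958: 5

Answer: 5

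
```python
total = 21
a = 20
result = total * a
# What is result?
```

Trace:
`total = 21` → total = 21
`a = 20` → a = 20
`result = total * a` → result = 420
So result = 420

Answer: 420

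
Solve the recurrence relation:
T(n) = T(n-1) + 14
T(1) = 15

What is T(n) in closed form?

Unrolling: T(n) = T(1) + 14·(n-1) = 15 + 14(n-1) = 14n + 1.

Answer: T(n) = 14n + 1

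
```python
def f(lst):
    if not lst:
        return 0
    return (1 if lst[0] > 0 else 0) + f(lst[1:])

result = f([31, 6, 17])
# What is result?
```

Count of positive elements in [31, 6, 17] = 3

Answer: 3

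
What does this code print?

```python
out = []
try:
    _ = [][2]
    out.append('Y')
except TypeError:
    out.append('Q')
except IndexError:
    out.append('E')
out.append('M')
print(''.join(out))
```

Execution trace: 'E' (except IndexError) → 'M' (after the try/except). Output: EM

Answer: EM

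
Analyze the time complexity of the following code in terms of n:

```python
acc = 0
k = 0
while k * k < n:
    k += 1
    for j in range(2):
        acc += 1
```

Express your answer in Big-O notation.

Each loop level contributes: √n × 1. Multiplying the contributions gives O(√n).

Answer: O(√n)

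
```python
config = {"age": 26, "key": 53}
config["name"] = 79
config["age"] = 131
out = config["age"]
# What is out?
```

Trace:
`config = {"age": 26, "key": 53}` → config = {'age': 26, 'key': 53}
`config["name"] = 79` → config = {'age': 26, 'key': 53, 'name': 79}
`config["age"] = 131` → config = {'age': 131, 'key': 53, 'name': 79}
`out = config["age"]` → out = 131
So out = 131

Answer: 131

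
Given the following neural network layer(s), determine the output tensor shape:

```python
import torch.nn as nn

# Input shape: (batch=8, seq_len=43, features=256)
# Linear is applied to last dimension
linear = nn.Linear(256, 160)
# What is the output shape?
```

Input: (8, 43, 256) -> Output: (8, 43, 160)

Answer: (8, 43, 160)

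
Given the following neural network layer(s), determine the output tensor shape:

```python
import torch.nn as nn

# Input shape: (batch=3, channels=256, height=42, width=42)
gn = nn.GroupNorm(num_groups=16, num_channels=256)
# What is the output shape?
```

Input: (3, 256, 42, 42) -> Output: (3, 256, 42, 42)

Answer: (3, 256, 42, 42)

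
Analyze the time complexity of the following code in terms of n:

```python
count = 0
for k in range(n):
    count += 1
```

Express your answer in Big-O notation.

Each loop level contributes: n. Multiplying the contributions gives O(n).

Answer: O(n)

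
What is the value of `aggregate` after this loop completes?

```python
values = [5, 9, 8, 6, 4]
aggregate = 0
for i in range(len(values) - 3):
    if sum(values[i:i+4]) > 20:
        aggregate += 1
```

Count windows with sum > 20
`aggregate` takes the values: 0 → 1 → 2

Answer: 2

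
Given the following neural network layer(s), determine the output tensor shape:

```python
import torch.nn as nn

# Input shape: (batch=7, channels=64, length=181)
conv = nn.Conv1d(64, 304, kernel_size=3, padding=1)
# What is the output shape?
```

Input: (7, 64, 181) -> Output: (7, 304, 181)

Answer: (7, 304, 181)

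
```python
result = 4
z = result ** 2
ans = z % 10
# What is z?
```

Trace:
`result = 4` → result = 4
`z = result ** 2` → z = 16
`ans = z % 10` → ans = 6
So z = 16

Answer: 16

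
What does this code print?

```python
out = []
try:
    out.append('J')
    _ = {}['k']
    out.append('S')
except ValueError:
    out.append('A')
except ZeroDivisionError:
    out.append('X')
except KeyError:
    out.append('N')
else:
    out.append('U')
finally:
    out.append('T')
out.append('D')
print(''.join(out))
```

Execution trace: 'J' (try body) → 'N' (except KeyError) → 'T' (finally) → 'D' (after the try/except). Output: JNTD

Answer: JNTD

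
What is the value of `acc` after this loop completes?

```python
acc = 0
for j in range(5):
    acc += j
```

Sum of 0 to 4 = 10
`acc` takes the values: 0 → 1 → 3 → 6 → 10

Answer: 10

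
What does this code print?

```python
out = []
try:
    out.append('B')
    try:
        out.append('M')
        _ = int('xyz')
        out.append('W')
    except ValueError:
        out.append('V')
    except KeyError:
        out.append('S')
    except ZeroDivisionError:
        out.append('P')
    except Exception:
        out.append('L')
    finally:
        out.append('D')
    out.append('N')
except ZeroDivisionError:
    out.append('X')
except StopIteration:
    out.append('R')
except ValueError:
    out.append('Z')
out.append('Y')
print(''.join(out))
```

Execution trace: 'B' (try body) → 'M' (inner try body) → 'V' (inner except ValueError) → 'D' (inner finally) → 'N' (try body, no exception) → 'Y' (after the try/except). Output: BMVDNY

Answer: BMVDNY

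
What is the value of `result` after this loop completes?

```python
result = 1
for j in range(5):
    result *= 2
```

2^5 = 32
`result` takes the values: 1 → 2 → 4 → 8 → 16 → 32

Answer: 32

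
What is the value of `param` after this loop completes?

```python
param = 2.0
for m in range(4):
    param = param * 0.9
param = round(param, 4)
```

Exponential decay: 2.0 * 0.9^4
`param` takes the values: 2.0 → 1.8 → 1.62 → 1.458 → 1.3122

Answer: 1.3122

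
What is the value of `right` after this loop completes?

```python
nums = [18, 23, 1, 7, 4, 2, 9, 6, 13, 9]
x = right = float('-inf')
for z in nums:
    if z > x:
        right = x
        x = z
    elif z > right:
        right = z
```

Second largest (with repeats) in [18, 23, 1, 7, 4, 2, 9, 6, 13, 9]
`right` takes the values: -inf → 18

Answer: 18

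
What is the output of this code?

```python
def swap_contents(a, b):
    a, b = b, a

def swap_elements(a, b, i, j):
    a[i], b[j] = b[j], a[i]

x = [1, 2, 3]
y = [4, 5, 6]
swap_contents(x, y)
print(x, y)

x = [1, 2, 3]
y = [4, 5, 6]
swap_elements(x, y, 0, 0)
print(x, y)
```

Key concept: parameter rebinding vs mutation.
Step by step:
`x = [1, 2, 3]` → x = [1, 2, 3]
`y = [4, 5, 6]` → y = [4, 5, 6]
`swap_contents(x, y)` → no visible change to tracked variables
`print(x, y)` → prints [1, 2, 3] [4, 5, 6]
`x = [1, 2, 3]` → x = [1, 2, 3]
`y = [4, 5, 6]` → y = [4, 5, 6]
`swap_elements(x, y, 0, 0)` → x = [4, 2, 3]; y = [1, 5, 6]
`print(x, y)` → prints [4, 2, 3] [1, 5, 6]

Answer:
[1, 2, 3] [4, 5, 6]
[4, 2, 3] [1, 5, 6]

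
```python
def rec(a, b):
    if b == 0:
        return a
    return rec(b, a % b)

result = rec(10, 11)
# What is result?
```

rec(10, 11) -> rec(11, 10) -> rec(10, 1) -> rec(1, 0) -> 1

Answer: 1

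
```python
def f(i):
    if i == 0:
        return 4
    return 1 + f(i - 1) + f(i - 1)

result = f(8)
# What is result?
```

f(i) = 1 + 2·f(i-1), f(0)=4. Closed form: (4+1)·2^8 - 1 = 1279.

Answer: 1279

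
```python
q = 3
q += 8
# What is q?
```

Trace:
`q = 3` → q = 3
`q += 8` → q = 11
So q = 11

Answer: 11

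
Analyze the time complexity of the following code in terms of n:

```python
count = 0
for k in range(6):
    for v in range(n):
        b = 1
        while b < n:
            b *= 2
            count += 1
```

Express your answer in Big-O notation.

Each loop level contributes: 1 × n × log n. Multiplying the contributions gives O(n log n).

Answer: O(n log n)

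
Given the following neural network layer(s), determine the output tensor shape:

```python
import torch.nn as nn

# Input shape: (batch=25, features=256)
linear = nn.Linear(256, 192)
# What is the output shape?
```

Input: (25, 256) -> Output: (25, 192)

Answer: (25, 192)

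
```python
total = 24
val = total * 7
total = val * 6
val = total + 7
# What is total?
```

Trace:
`total = 24` → total = 24
`val = total * 7` → val = 168
`total = val * 6` → total = 1008
`val = total + 7` → val = 1015
So total = 1008

Answer: 1008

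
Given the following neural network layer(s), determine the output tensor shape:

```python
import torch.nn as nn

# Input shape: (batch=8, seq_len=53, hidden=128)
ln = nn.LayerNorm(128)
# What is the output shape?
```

Input: (8, 53, 128) -> Output: (8, 53, 128)

Answer: (8, 53, 128)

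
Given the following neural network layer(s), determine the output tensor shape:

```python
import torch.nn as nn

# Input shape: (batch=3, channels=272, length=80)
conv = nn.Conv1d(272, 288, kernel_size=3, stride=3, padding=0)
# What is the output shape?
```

Input: (3, 272, 80) -> Output: (3, 288, 26)

Answer: (3, 288, 26)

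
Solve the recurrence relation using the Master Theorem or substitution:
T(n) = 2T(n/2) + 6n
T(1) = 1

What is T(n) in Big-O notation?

By Master Theorem: a=2, b=2, f(n)=6n. Since log_2(2) = 1 and f(n) = Θ(n^1), Case 2 applies. T(n) = O(n log n).

Answer: O(n log n)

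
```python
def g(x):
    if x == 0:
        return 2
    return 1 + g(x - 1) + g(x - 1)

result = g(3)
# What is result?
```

g(x) = 1 + 2·g(x-1), g(0)=2. Closed form: (2+1)·2^3 - 1 = 23.

Answer: 23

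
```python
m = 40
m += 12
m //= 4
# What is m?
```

Trace:
`m = 40` → m = 40
`m += 12` → m = 52
`m //= 4` → m = 13
So m = 13

Answer: 13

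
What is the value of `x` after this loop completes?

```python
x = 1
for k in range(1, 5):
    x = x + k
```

Start at 1, add 1 through 4
`x` takes the values: 1 → 2 → 4 → 7 → 11

Answer: 11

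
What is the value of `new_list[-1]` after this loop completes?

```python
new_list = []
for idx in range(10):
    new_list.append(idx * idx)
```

Last element of squares 0 to 9
`new_list` takes the values: [] → [0] → [0, 1] → [0, 1, 4] → [0, 1, 4, 9] → [0, 1, 4, 9, 16] → [0, 1, 4, 9, 16, 25] → [0, 1, 4, 9, 16, 25, 36] → [0, 1, 4, 9, 16, 25, 36, 49] → [0, 1, 4, 9, 16, 25, 36, 49, 64] → [0, 1, 4, 9, 16, 25, 36, 49, 64, 81]
So `new_list[-1]` = 81

Answer: 81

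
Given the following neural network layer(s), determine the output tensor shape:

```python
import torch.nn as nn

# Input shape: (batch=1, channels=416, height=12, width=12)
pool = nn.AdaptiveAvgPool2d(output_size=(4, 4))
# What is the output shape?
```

Input: (1, 416, 12, 12) -> Output: (1, 416, 4, 4)

Answer: (1, 416, 4, 4)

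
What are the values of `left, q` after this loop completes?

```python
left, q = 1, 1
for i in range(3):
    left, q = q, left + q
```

Fibonacci: after 3 iterations
`left, q` takes the values: (1, 1) → (1, 2) → (2, 3) → (3, 5)

Answer: 3, 5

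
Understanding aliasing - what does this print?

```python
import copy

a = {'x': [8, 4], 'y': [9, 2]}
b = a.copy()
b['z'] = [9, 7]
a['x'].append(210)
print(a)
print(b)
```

Key concept: shallow copy of dict with mutable values.
Step by step:
`a = {'x': [8, 4], 'y': [9, 2]}` → a = {'x': [8, 4], 'y': [9, 2]}
`b = a.copy()` → b = {'x': [8, 4], 'y': [9, 2]}
`b['z'] = [9, 7]` → b = {'x': [8, 4], 'y': [9, 2], 'z': [9, 7]}
`a['x'].append(210)` → a = {'x': [8, 4, 210], 'y': [9, 2]}; b = {'x': [8, 4, 210], 'y': [9, 2], 'z': [9, 7]}
`print(a)` → prints {'x': [8, 4, 210], 'y': [9, 2]}
`print(b)` → prints {'x': [8, 4, 210], 'y': [9, 2], 'z': [9, 7]}

Answer:
{'x': [8, 4, 210], 'y': [9, 2]}
{'x': [8, 4, 210], 'y': [9, 2], 'z': [9, 7]}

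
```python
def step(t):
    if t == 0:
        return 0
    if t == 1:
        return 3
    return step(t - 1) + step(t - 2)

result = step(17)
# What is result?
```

Build up from base cases: step(0)=0, step(1)=3, step(2)=3, step(3)=6, step(4)=9, step(5)=15, step(6)=24, ..., step(17)=4791

Answer: 4791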